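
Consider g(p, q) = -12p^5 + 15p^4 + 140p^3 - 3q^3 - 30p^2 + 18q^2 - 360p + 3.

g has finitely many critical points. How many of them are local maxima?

2

g separates as a function of p plus a function of q, so ∇g=0 decouples.
∂g/∂p = -60(p - 3)(p - 1)(p + 1)(p + 2) = 0 at p ∈ {-2, -1, 1, 3}; ∂g/∂q = -9q(q - 4) = 0 at q ∈ {0, 4}.
The Hessian is diagonal: diag(g_pp, g_qq). Second derivatives: g_pp(-2)=900, g_pp(-1)=-480, g_pp(1)=720, g_pp(3)=-2400; g_qq(0)=36, g_qq(4)=-36.
Local maxima occur where both diagonal entries negative: (-1, 4), (3, 4). Count: 2.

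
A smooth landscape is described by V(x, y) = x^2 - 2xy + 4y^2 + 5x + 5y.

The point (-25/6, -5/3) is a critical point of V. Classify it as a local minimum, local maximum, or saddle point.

The Hessian of V is constant: H = [[2, -2], [-2, 8]].
det(H) = 2·8 − (-2)² = 12.
det(H) > 0 and tr(H) = 10 > 0, so H is positive definite and the point is a local minimum.

local minimum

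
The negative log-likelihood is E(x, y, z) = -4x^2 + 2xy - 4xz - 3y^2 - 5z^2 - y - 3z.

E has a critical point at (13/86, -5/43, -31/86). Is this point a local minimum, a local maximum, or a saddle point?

local maximum

The Hessian is constant: H = [[-8, 2, -4], [2, -6, 0], [-4, 0, -10]].
Leading principal minors: Δ₁ = -8, Δ₂ = 44, Δ₃ = -344.
The minors alternate sign starting negative (−, +, −), so H is negative definite: a local maximum.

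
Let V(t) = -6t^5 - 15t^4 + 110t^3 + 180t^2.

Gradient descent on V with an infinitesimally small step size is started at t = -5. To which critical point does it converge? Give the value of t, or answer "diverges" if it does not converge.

-4

V'(t) = -30t(t - 3)(t + 1)(t + 4), so V'(-5) = -4800.
Gradient descent moves in the -V' direction, i.e. t is increasing.
The nearest critical point in that direction is t = -4, where V'' = 2520 > 0 (a local minimum). The iterate converges there.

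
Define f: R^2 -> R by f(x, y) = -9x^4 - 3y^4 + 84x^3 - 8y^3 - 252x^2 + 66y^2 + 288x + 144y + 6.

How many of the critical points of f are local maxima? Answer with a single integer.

f separates as a function of x plus a function of y, so ∇f=0 decouples.
∂f/∂x = -36(x - 4)(x - 2)(x - 1) = 0 at x ∈ {1, 2, 4}; ∂f/∂y = -12(y - 3)(y + 1)(y + 4) = 0 at y ∈ {-4, -1, 3}.
The Hessian is diagonal: diag(f_xx, f_yy). Second derivatives: f_xx(1)=-108, f_xx(2)=72, f_xx(4)=-216; f_yy(-4)=-252, f_yy(-1)=144, f_yy(3)=-336.
Local maxima occur where both diagonal entries negative: (1, -4), (1, 3), (4, -4), (4, 3). Count: 4.

4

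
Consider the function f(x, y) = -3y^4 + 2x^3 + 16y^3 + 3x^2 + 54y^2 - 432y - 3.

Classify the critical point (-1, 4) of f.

The mixed partial ∂²f/∂x∂y is 0, so the Hessian at any point is diag(f_xx, f_yy) = diag(6(2x + 1), 12(-3y^2 + 8y + 9)).
At (-1, 4): H = diag(-6, -84).
Both eigenvalues are negative, so H is negative definite: a local maximum.

local maximum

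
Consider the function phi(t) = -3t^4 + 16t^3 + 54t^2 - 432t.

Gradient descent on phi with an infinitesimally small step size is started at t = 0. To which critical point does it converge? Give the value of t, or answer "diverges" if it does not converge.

phi'(t) = -12(t - 4)(t - 3)(t + 3), so phi'(0) = -432.
Gradient descent moves in the -phi' direction, i.e. t is increasing.
The nearest critical point in that direction is t = 3, where phi'' = 72 > 0 (a local minimum). The iterate converges there.

3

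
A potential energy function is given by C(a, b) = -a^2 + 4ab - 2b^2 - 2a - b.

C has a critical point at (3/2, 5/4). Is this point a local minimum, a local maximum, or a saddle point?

The Hessian of C is constant: H = [[-2, 4], [4, -4]].
det(H) = (-2)·(-4) − 4² = -8.
Since det(H) < 0, H is indefinite and the critical point is a saddle point.

saddle point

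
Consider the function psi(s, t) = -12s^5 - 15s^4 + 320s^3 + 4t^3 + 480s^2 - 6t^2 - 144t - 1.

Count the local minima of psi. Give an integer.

psi separates as a function of s plus a function of t, so ∇psi=0 decouples.
∂psi/∂s = -60s(s - 4)(s + 1)(s + 4) = 0 at s ∈ {-4, -1, 0, 4}; ∂psi/∂t = 12(t - 4)(t + 3) = 0 at t ∈ {-3, 4}.
The Hessian is diagonal: diag(psi_ss, psi_tt). Second derivatives: psi_ss(-4)=5760, psi_ss(-1)=-900, psi_ss(0)=960, psi_ss(4)=-9600; psi_tt(-3)=-84, psi_tt(4)=84.
Local minima occur where both diagonal entries positive: (-4, 4), (0, 4). Count: 2.

2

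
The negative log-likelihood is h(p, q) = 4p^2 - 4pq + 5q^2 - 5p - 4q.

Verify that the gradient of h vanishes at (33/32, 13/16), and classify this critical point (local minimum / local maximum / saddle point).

∇h = (8p - 4q - 5, -4p + 10q - 4); substituting (33/32, 13/16) gives ∇h = (0, 0), so (33/32, 13/16) is indeed a critical point.
The Hessian of h is constant: H = [[8, -4], [-4, 10]].
det(H) = 8·10 − (-4)² = 64.
det(H) > 0 and tr(H) = 18 > 0, so H is positive definite and the point is a local minimum.

local minimum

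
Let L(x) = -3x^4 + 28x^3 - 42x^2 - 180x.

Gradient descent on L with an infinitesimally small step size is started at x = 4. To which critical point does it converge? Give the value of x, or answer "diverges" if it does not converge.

L'(x) = -12(x - 5)(x - 3)(x + 1), so L'(4) = 60.
Gradient descent moves in the -L' direction, i.e. x is decreasing.
The nearest critical point in that direction is x = 3, where L'' = 96 > 0 (a local minimum). The iterate converges there.

3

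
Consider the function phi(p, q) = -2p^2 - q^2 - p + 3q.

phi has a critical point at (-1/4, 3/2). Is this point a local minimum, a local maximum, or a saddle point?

The Hessian of phi is constant: H = [[-4, 0], [0, -2]].
det(H) = (-4)·(-2) − 0² = 8.
det(H) > 0 and tr(H) = -6 < 0, so H is negative definite and the point is a local maximum.

local maximum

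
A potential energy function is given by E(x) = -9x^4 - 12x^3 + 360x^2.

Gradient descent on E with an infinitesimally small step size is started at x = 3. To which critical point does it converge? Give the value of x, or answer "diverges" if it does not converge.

E'(x) = -36x(x - 4)(x + 5), so E'(3) = 864.
Gradient descent moves in the -E' direction, i.e. x is decreasing.
The nearest critical point in that direction is x = 0, where E'' = 720 > 0 (a local minimum). The iterate converges there.

0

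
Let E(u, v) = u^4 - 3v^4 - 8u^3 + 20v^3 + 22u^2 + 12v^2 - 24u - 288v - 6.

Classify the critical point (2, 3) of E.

The mixed partial ∂²E/∂u∂v is 0, so the Hessian at any point is diag(E_uu, E_vv) = diag(4(3u^2 - 12u + 11), 12(-3v^2 + 10v + 2)).
At (2, 3): H = diag(-4, 60).
The eigenvalues have opposite signs, so H is indefinite: a saddle point.

saddle point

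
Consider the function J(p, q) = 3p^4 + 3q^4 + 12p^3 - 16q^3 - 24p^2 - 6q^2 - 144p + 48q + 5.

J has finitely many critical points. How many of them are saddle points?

4

J separates as a function of p plus a function of q, so ∇J=0 decouples.
∂J/∂p = 12(p - 2)(p + 2)(p + 3) = 0 at p ∈ {-3, -2, 2}; ∂J/∂q = 12(q - 4)(q - 1)(q + 1) = 0 at q ∈ {-1, 1, 4}.
The Hessian is diagonal: diag(J_pp, J_qq). Second derivatives: J_pp(-3)=60, J_pp(-2)=-48, J_pp(2)=240; J_qq(-1)=120, J_qq(1)=-72, J_qq(4)=180.
Saddle points occur where the two diagonal entries have opposite signs: (-3, 1), (-2, -1), (-2, 4), (2, 1). Count: 4.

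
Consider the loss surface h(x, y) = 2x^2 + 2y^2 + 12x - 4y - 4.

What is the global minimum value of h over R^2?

h(x,y) separates as P(x) + Q(y) − 4, so its minimum is min P + min Q − 4.
P'(x) = 4x + 12 vanishes at x ∈ {-3}; Q'(y) = 4y - 4 vanishes at y ∈ {1}.
Local minima of P (where P''>0): P(-3)=-18. Local minima of Q: Q(1)=-2.
So the global minimum of h is P(-3) + Q(1) − 4 = -18 − 2 − 4 = -24, attained at (-3, 1).

-24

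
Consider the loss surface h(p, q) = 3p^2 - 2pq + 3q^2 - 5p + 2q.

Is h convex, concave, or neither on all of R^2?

convex

h is quadratic, so its Hessian is the constant matrix H = [[6, -2], [-2, 6]].
det(H) = 32, tr(H) = 12.
det(H) > 0 and tr(H) > 0, so H is positive definite everywhere: convex.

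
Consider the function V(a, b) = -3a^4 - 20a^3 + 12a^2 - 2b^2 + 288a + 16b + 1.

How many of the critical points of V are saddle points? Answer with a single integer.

1

V separates as a function of a plus a function of b, so ∇V=0 decouples.
∂V/∂a = -12(a - 2)(a + 3)(a + 4) = 0 at a ∈ {-4, -3, 2}; ∂V/∂b = -4(b - 4) = 0 at b ∈ {4}.
The Hessian is diagonal: diag(V_aa, V_bb). Second derivatives: V_aa(-4)=-72, V_aa(-3)=60, V_aa(2)=-360; V_bb(4)=-4.
Saddle points occur where the two diagonal entries have opposite signs: (-3, 4). Count: 1.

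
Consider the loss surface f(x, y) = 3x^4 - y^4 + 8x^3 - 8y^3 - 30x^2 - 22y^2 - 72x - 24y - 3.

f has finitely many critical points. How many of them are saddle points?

5

f separates as a function of x plus a function of y, so ∇f=0 decouples.
∂f/∂x = 12(x - 2)(x + 1)(x + 3) = 0 at x ∈ {-3, -1, 2}; ∂f/∂y = -4(y + 1)(y + 2)(y + 3) = 0 at y ∈ {-3, -2, -1}.
The Hessian is diagonal: diag(f_xx, f_yy). Second derivatives: f_xx(-3)=120, f_xx(-1)=-72, f_xx(2)=180; f_yy(-3)=-8, f_yy(-2)=4, f_yy(-1)=-8.
Saddle points occur where the two diagonal entries have opposite signs: (-3, -3), (-3, -1), (-1, -2), (2, -3), (2, -1). Count: 5.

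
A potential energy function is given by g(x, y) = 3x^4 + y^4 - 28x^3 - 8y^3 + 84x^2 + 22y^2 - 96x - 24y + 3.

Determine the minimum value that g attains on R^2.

-70

g(x,y) separates as P(x) + Q(y) + 3, so its minimum is min P + min Q + 3.
P'(x) = 12(x - 4)(x - 2)(x - 1) vanishes at x ∈ {1, 2, 4}; Q'(y) = 4(y - 3)(y - 2)(y - 1) vanishes at y ∈ {1, 2, 3}.
Local minima of P (where P''>0): P(1)=-37, P(4)=-64. Local minima of Q: Q(1)=-9, Q(3)=-9.
So the global minimum of g is P(4) + Q(1) + 3 = -64 − 9 + 3 = -70, attained at (4, 1).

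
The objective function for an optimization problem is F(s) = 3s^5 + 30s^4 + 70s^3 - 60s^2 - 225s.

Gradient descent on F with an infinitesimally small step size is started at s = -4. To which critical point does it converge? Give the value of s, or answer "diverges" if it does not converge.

F'(s) = 15(s - 1)(s + 1)(s + 3)(s + 5), so F'(-4) = -225.
Gradient descent moves in the -F' direction, i.e. s is increasing.
The nearest critical point in that direction is s = -3, where F'' = 240 > 0 (a local minimum). The iterate converges there.

-3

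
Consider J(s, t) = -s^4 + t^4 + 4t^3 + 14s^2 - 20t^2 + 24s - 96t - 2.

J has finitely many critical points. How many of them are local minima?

J separates as a function of s plus a function of t, so ∇J=0 decouples.
∂J/∂s = -4(s - 3)(s + 1)(s + 2) = 0 at s ∈ {-2, -1, 3}; ∂J/∂t = 4(t - 3)(t + 2)(t + 4) = 0 at t ∈ {-4, -2, 3}.
The Hessian is diagonal: diag(J_ss, J_tt). Second derivatives: J_ss(-2)=-20, J_ss(-1)=16, J_ss(3)=-80; J_tt(-4)=56, J_tt(-2)=-40, J_tt(3)=140.
Local minima occur where both diagonal entries positive: (-1, -4), (-1, 3). Count: 2.

2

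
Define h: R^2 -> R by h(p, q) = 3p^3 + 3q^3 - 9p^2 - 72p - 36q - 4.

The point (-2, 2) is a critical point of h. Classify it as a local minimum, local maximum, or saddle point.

saddle point

The mixed partial ∂²h/∂p∂q is 0, so the Hessian at any point is diag(h_pp, h_qq) = diag(18(p - 1), 18q).
At (-2, 2): H = diag(-54, 36).
The eigenvalues have opposite signs, so H is indefinite: a saddle point.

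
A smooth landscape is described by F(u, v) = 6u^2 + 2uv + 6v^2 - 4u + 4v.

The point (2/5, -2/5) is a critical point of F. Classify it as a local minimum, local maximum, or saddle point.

local minimum

The Hessian of F is constant: H = [[12, 2], [2, 12]].
det(H) = 12·12 − 2² = 140.
det(H) > 0 and tr(H) = 24 > 0, so H is positive definite and the point is a local minimum.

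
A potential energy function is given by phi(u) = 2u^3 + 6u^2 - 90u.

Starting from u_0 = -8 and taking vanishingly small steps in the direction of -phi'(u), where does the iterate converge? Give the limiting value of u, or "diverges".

phi'(u) = 6(u - 3)(u + 5), so phi'(-8) = 198.
Gradient descent moves in the -phi' direction, i.e. u is decreasing.
There is no critical point below u=-8, and phi' keeps the same sign, so the iterate runs off to −∞.

diverges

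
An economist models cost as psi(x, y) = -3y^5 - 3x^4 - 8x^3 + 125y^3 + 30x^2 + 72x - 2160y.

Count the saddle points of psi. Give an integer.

psi separates as a function of x plus a function of y, so ∇psi=0 decouples.
∂psi/∂x = -12(x - 2)(x + 1)(x + 3) = 0 at x ∈ {-3, -1, 2}; ∂psi/∂y = -15(y - 4)(y - 3)(y + 3)(y + 4) = 0 at y ∈ {-4, -3, 3, 4}.
The Hessian is diagonal: diag(psi_xx, psi_yy). Second derivatives: psi_xx(-3)=-120, psi_xx(-1)=72, psi_xx(2)=-180; psi_yy(-4)=840, psi_yy(-3)=-630, psi_yy(3)=630, psi_yy(4)=-840.
Saddle points occur where the two diagonal entries have opposite signs: (-3, -4), (-3, 3), (-1, -3), (-1, 4), (2, -4), (2, 3). Count: 6.

6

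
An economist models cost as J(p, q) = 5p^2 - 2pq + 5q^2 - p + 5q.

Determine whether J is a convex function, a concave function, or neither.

convex

J is quadratic, so its Hessian is the constant matrix H = [[10, -2], [-2, 10]].
det(H) = 96, tr(H) = 20.
det(H) > 0 and tr(H) > 0, so H is positive definite everywhere: convex.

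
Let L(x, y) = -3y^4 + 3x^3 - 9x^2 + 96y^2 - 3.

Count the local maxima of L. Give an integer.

L separates as a function of x plus a function of y, so ∇L=0 decouples.
∂L/∂x = 9x(x - 2) = 0 at x ∈ {0, 2}; ∂L/∂y = -12y(y - 4)(y + 4) = 0 at y ∈ {-4, 0, 4}.
The Hessian is diagonal: diag(L_xx, L_yy). Second derivatives: L_xx(0)=-18, L_xx(2)=18; L_yy(-4)=-384, L_yy(0)=192, L_yy(4)=-384.
Local maxima occur where both diagonal entries negative: (0, -4), (0, 4). Count: 2.

2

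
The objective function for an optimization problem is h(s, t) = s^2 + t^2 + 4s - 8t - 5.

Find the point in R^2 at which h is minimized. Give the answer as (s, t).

(-2, 4)

h(s,t) separates as P(s) + Q(t) − 5, so its minimum is min P + min Q − 5.
P'(s) = 2s + 4 vanishes at s ∈ {-2}; Q'(t) = 2(t - 4) vanishes at t ∈ {4}.
Local minima of P (where P''>0): P(-2)=-4. Local minima of Q: Q(4)=-16.
So the global minimum of h is P(-2) + Q(4) − 5 = -4 − 16 − 5 = -25, attained at (-2, 4).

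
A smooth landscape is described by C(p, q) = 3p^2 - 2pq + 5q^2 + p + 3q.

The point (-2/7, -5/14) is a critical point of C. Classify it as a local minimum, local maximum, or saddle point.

The Hessian of C is constant: H = [[6, -2], [-2, 10]].
det(H) = 6·10 − (-2)² = 56.
det(H) > 0 and tr(H) = 16 > 0, so H is positive definite and the point is a local minimum.

local minimum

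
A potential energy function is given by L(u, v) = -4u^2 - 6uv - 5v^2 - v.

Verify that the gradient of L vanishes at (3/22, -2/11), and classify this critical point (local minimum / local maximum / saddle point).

∇L = (-8u - 6v, -6u - 10v - 1); substituting (3/22, -2/11) gives ∇L = (0, 0), so (3/22, -2/11) is indeed a critical point.
The Hessian of L is constant: H = [[-8, -6], [-6, -10]].
det(H) = (-8)·(-10) − (-6)² = 44.
det(H) > 0 and tr(H) = -18 < 0, so H is negative definite and the point is a local maximum.

local maximum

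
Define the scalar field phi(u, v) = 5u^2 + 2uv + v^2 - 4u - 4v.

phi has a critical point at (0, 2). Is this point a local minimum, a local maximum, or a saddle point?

local minimum

The Hessian of phi is constant: H = [[10, 2], [2, 2]].
det(H) = 10·2 − 2² = 16.
det(H) > 0 and tr(H) = 12 > 0, so H is positive definite and the point is a local minimum.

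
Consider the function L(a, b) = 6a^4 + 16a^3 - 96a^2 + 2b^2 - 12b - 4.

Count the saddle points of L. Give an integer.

1

L separates as a function of a plus a function of b, so ∇L=0 decouples.
∂L/∂a = 24a(a - 2)(a + 4) = 0 at a ∈ {-4, 0, 2}; ∂L/∂b = 4(b - 3) = 0 at b ∈ {3}.
The Hessian is diagonal: diag(L_aa, L_bb). Second derivatives: L_aa(-4)=576, L_aa(0)=-192, L_aa(2)=288; L_bb(3)=4.
Saddle points occur where the two diagonal entries have opposite signs: (0, 3). Count: 1.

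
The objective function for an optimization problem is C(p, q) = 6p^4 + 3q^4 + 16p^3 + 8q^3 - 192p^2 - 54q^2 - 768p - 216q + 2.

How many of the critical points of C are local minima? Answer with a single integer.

C separates as a function of p plus a function of q, so ∇C=0 decouples.
∂C/∂p = 24(p - 4)(p + 2)(p + 4) = 0 at p ∈ {-4, -2, 4}; ∂C/∂q = 12(q - 3)(q + 2)(q + 3) = 0 at q ∈ {-3, -2, 3}.
The Hessian is diagonal: diag(C_pp, C_qq). Second derivatives: C_pp(-4)=384, C_pp(-2)=-288, C_pp(4)=1152; C_qq(-3)=72, C_qq(-2)=-60, C_qq(3)=360.
Local minima occur where both diagonal entries positive: (-4, -3), (-4, 3), (4, -3), (4, 3). Count: 4.

4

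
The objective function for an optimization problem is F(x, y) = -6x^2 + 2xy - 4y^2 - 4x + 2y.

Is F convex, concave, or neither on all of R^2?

F is quadratic, so its Hessian is the constant matrix H = [[-12, 2], [2, -8]].
det(H) = 92, tr(H) = -20.
det(H) > 0 and tr(H) < 0, so H is negative definite everywhere: concave.

concave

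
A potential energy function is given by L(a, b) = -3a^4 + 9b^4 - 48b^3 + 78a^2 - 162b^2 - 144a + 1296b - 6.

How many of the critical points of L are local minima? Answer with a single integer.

2

L separates as a function of a plus a function of b, so ∇L=0 decouples.
∂L/∂a = -12(a - 3)(a - 1)(a + 4) = 0 at a ∈ {-4, 1, 3}; ∂L/∂b = 36(b - 4)(b - 3)(b + 3) = 0 at b ∈ {-3, 3, 4}.
The Hessian is diagonal: diag(L_aa, L_bb). Second derivatives: L_aa(-4)=-420, L_aa(1)=120, L_aa(3)=-168; L_bb(-3)=1512, L_bb(3)=-216, L_bb(4)=252.
Local minima occur where both diagonal entries positive: (1, -3), (1, 4). Count: 2.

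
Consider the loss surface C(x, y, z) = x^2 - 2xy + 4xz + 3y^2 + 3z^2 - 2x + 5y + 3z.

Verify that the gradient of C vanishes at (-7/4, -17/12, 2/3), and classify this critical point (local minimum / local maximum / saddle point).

saddle point

∇C = (2x - 2y + 4z - 2, -2x + 6y + 5, 4x + 6z + 3); substituting (-7/4, -17/12, 2/3) gives ∇C = (0, 0, 0), so (-7/4, -17/12, 2/3) is indeed a critical point.
The Hessian is constant: H = [[2, -2, 4], [-2, 6, 0], [4, 0, 6]].
Leading principal minors: Δ₁ = 2, Δ₂ = 8, Δ₃ = -48.
The minors fit neither the all-positive nor the alternating-sign pattern, so H is indefinite: a saddle point.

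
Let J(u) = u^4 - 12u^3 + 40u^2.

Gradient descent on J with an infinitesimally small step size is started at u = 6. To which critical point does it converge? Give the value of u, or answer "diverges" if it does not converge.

J'(u) = 4u(u - 5)(u - 4), so J'(6) = 48.
Gradient descent moves in the -J' direction, i.e. u is decreasing.
The nearest critical point in that direction is u = 5, where J'' = 20 > 0 (a local minimum). The iterate converges there.

5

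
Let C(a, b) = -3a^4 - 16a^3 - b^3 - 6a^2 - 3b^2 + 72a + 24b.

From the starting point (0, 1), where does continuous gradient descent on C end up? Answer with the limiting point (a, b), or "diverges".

(-2, -4)

C is separable, so gradient descent decouples: a follows -∂C/∂a, b follows -∂C/∂b.
∂C/∂a = -12(a - 1)(a + 2)(a + 3); at a=0 this is 72, so a decreases.
∂C/∂b = -3(b - 2)(b + 4); at b=1 this is 15, so b decreases.
a converges to its nearest critical value -2 (a local min of the a-part); b converges to -4. The iterate converges to (-2, -4).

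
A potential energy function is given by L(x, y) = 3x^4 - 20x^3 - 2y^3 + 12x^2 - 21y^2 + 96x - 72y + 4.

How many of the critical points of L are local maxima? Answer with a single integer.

L separates as a function of x plus a function of y, so ∇L=0 decouples.
∂L/∂x = 12(x - 4)(x - 2)(x + 1) = 0 at x ∈ {-1, 2, 4}; ∂L/∂y = -6(y + 3)(y + 4) = 0 at y ∈ {-4, -3}.
The Hessian is diagonal: diag(L_xx, L_yy). Second derivatives: L_xx(-1)=180, L_xx(2)=-72, L_xx(4)=120; L_yy(-4)=6, L_yy(-3)=-6.
Local maxima occur where both diagonal entries negative: (2, -3). Count: 1.

1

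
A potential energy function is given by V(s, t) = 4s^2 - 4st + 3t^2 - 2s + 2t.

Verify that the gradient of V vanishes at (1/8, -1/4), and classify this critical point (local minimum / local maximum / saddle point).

∇V = (8s - 4t - 2, -4s + 6t + 2); substituting (1/8, -1/4) gives ∇V = (0, 0), so (1/8, -1/4) is indeed a critical point.
The Hessian of V is constant: H = [[8, -4], [-4, 6]].
det(H) = 8·6 − (-4)² = 32.
det(H) > 0 and tr(H) = 14 > 0, so H is positive definite and the point is a local minimum.

local minimum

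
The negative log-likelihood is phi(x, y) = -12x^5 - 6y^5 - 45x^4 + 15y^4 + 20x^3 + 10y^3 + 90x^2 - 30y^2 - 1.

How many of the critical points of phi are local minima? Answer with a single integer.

phi separates as a function of x plus a function of y, so ∇phi=0 decouples.
∂phi/∂x = -60x(x - 1)(x + 1)(x + 3) = 0 at x ∈ {-3, -1, 0, 1}; ∂phi/∂y = -30y(y - 2)(y - 1)(y + 1) = 0 at y ∈ {-1, 0, 1, 2}.
The Hessian is diagonal: diag(phi_xx, phi_yy). Second derivatives: phi_xx(-3)=1440, phi_xx(-1)=-240, phi_xx(0)=180, phi_xx(1)=-480; phi_yy(-1)=180, phi_yy(0)=-60, phi_yy(1)=60, phi_yy(2)=-180.
Local minima occur where both diagonal entries positive: (-3, -1), (-3, 1), (0, -1), (0, 1). Count: 4.

4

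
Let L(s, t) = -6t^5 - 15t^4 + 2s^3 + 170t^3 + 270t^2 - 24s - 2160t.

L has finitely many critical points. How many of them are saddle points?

4

L separates as a function of s plus a function of t, so ∇L=0 decouples.
∂L/∂s = 6(s - 2)(s + 2) = 0 at s ∈ {-2, 2}; ∂L/∂t = -30(t - 3)(t - 2)(t + 3)(t + 4) = 0 at t ∈ {-4, -3, 2, 3}.
The Hessian is diagonal: diag(L_ss, L_tt). Second derivatives: L_ss(-2)=-24, L_ss(2)=24; L_tt(-4)=1260, L_tt(-3)=-900, L_tt(2)=900, L_tt(3)=-1260.
Saddle points occur where the two diagonal entries have opposite signs: (-2, -4), (-2, 2), (2, -3), (2, 3). Count: 4.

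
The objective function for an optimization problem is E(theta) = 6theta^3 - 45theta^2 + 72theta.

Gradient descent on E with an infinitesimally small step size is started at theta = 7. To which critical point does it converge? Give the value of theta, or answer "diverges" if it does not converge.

4

E'(theta) = 18(theta - 4)(theta - 1), so E'(7) = 324.
Gradient descent moves in the -E' direction, i.e. theta is decreasing.
The nearest critical point in that direction is theta = 4, where E'' = 54 > 0 (a local minimum). The iterate converges there.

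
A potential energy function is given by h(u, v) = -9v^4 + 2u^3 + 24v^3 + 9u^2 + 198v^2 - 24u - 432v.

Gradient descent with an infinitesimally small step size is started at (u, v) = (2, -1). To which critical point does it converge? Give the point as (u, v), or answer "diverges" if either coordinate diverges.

h is separable, so gradient descent decouples: u follows -∂h/∂u, v follows -∂h/∂v.
∂h/∂u = 6(u - 1)(u + 4); at u=2 this is 36, so u decreases.
∂h/∂v = -36(v - 4)(v - 1)(v + 3); at v=-1 this is -720, so v increases.
u converges to its nearest critical value 1 (a local min of the u-part); v converges to 1. The iterate converges to (1, 1).

(1, 1)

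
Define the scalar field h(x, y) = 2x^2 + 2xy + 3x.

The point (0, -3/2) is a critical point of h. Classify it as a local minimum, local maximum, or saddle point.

saddle point

The Hessian of h is constant: H = [[4, 2], [2, 0]].
det(H) = 4·0 − 2² = -4.
Since det(H) < 0, H is indefinite and the critical point is a saddle point.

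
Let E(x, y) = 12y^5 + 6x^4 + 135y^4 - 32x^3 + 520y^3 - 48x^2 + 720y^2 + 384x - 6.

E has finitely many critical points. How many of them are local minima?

E separates as a function of x plus a function of y, so ∇E=0 decouples.
∂E/∂x = 24(x - 4)(x - 2)(x + 2) = 0 at x ∈ {-2, 2, 4}; ∂E/∂y = 60y(y + 2)(y + 3)(y + 4) = 0 at y ∈ {-4, -3, -2, 0}.
The Hessian is diagonal: diag(E_xx, E_yy). Second derivatives: E_xx(-2)=576, E_xx(2)=-192, E_xx(4)=288; E_yy(-4)=-480, E_yy(-3)=180, E_yy(-2)=-240, E_yy(0)=1440.
Local minima occur where both diagonal entries positive: (-2, -3), (-2, 0), (4, -3), (4, 0). Count: 4.

4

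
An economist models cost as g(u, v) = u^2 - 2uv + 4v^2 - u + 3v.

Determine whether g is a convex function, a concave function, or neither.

g is quadratic, so its Hessian is the constant matrix H = [[2, -2], [-2, 8]].
det(H) = 12, tr(H) = 10.
det(H) > 0 and tr(H) > 0, so H is positive definite everywhere: convex.

convex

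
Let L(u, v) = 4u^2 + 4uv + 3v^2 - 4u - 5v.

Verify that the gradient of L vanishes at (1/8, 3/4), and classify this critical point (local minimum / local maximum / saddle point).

local minimum

∇L = (8u + 4v - 4, 4u + 6v - 5); substituting (1/8, 3/4) gives ∇L = (0, 0), so (1/8, 3/4) is indeed a critical point.
The Hessian of L is constant: H = [[8, 4], [4, 6]].
det(H) = 8·6 − 4² = 32.
det(H) > 0 and tr(H) = 14 > 0, so H is positive definite and the point is a local minimum.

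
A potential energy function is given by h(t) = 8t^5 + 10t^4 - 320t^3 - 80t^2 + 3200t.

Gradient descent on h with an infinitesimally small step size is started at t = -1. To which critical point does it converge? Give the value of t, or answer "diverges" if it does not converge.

h'(t) = 40(t - 4)(t - 2)(t + 2)(t + 5), so h'(-1) = 2400.
Gradient descent moves in the -h' direction, i.e. t is decreasing.
The nearest critical point in that direction is t = -2, where h'' = 2880 > 0 (a local minimum). The iterate converges there.

-2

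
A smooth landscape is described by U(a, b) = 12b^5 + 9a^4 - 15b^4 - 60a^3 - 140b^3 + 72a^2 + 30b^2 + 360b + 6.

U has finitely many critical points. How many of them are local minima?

4

U separates as a function of a plus a function of b, so ∇U=0 decouples.
∂U/∂a = 36a(a - 4)(a - 1) = 0 at a ∈ {0, 1, 4}; ∂U/∂b = 60(b - 3)(b - 1)(b + 1)(b + 2) = 0 at b ∈ {-2, -1, 1, 3}.
The Hessian is diagonal: diag(U_aa, U_bb). Second derivatives: U_aa(0)=144, U_aa(1)=-108, U_aa(4)=432; U_bb(-2)=-900, U_bb(-1)=480, U_bb(1)=-720, U_bb(3)=2400.
Local minima occur where both diagonal entries positive: (0, -1), (0, 3), (4, -1), (4, 3). Count: 4.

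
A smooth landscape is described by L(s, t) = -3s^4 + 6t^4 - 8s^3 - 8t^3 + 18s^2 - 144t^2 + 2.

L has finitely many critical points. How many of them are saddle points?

5

L separates as a function of s plus a function of t, so ∇L=0 decouples.
∂L/∂s = -12s(s - 1)(s + 3) = 0 at s ∈ {-3, 0, 1}; ∂L/∂t = 24t(t - 4)(t + 3) = 0 at t ∈ {-3, 0, 4}.
The Hessian is diagonal: diag(L_ss, L_tt). Second derivatives: L_ss(-3)=-144, L_ss(0)=36, L_ss(1)=-48; L_tt(-3)=504, L_tt(0)=-288, L_tt(4)=672.
Saddle points occur where the two diagonal entries have opposite signs: (-3, -3), (-3, 4), (0, 0), (1, -3), (1, 4). Count: 5.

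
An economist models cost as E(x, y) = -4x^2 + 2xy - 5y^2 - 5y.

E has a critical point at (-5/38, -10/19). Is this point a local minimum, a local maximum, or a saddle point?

local maximum

The Hessian of E is constant: H = [[-8, 2], [2, -10]].
det(H) = (-8)·(-10) − 2² = 76.
det(H) > 0 and tr(H) = -18 < 0, so H is negative definite and the point is a local maximum.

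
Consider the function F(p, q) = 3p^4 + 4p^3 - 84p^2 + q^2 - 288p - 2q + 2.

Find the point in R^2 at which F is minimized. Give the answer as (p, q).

(4, 1)

F(p,q) separates as A(p) + B(q) + 2, so its minimum is min A + min B + 2.
A'(p) = 12(p - 4)(p + 2)(p + 3) vanishes at p ∈ {-3, -2, 4}; B'(q) = 2q - 2 vanishes at q ∈ {1}.
Local minima of A (where A''>0): A(-3)=243, A(4)=-1472. Local minima of B: B(1)=-1.
So the global minimum of F is A(4) + B(1) + 2 = -1472 − 1 + 2 = -1471, attained at (4, 1).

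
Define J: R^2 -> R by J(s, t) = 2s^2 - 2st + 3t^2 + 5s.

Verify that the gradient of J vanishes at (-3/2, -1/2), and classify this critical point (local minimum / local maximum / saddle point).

∇J = (4s - 2t + 5, -2s + 6t); substituting (-3/2, -1/2) gives ∇J = (0, 0), so (-3/2, -1/2) is indeed a critical point.
The Hessian of J is constant: H = [[4, -2], [-2, 6]].
det(H) = 4·6 − (-2)² = 20.
det(H) > 0 and tr(H) = 10 > 0, so H is positive definite and the point is a local minimum.

local minimum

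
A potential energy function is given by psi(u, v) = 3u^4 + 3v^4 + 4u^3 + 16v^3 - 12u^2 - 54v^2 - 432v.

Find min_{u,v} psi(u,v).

-1139

psi(u,v) separates as P(u) + Q(v), so its minimum is min P + min Q.
P'(u) = 12u(u - 1)(u + 2) vanishes at u ∈ {-2, 0, 1}; Q'(v) = 12(v - 3)(v + 3)(v + 4) vanishes at v ∈ {-4, -3, 3}.
Local minima of P (where P''>0): P(-2)=-32, P(1)=-5. Local minima of Q: Q(-4)=608, Q(3)=-1107.
So the global minimum of psi is P(-2) + Q(3) = -32 − 1107 = -1139, attained at (-2, 3).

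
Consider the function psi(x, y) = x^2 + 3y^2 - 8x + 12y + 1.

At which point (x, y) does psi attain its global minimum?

psi(x,y) separates as P(x) + Q(y) + 1, so its minimum is min P + min Q + 1.
P'(x) = 2x - 8 vanishes at x ∈ {4}; Q'(y) = 6y + 12 vanishes at y ∈ {-2}.
Local minima of P (where P''>0): P(4)=-16. Local minima of Q: Q(-2)=-12.
So the global minimum of psi is P(4) + Q(-2) + 1 = -16 − 12 + 1 = -27, attained at (4, -2).

(4, -2)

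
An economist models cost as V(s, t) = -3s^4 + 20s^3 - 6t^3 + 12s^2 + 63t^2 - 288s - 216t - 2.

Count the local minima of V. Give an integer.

1

V separates as a function of s plus a function of t, so ∇V=0 decouples.
∂V/∂s = -12(s - 4)(s - 3)(s + 2) = 0 at s ∈ {-2, 3, 4}; ∂V/∂t = -18(t - 4)(t - 3) = 0 at t ∈ {3, 4}.
The Hessian is diagonal: diag(V_ss, V_tt). Second derivatives: V_ss(-2)=-360, V_ss(3)=60, V_ss(4)=-72; V_tt(3)=18, V_tt(4)=-18.
Local minima occur where both diagonal entries positive: (3, 3). Count: 1.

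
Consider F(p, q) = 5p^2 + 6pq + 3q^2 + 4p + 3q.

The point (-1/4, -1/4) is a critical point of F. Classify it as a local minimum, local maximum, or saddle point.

The Hessian of F is constant: H = [[10, 6], [6, 6]].
det(H) = 10·6 − 6² = 24.
det(H) > 0 and tr(H) = 16 > 0, so H is positive definite and the point is a local minimum.

local minimum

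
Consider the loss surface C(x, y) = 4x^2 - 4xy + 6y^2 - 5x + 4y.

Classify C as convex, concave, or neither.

C is quadratic, so its Hessian is the constant matrix H = [[8, -4], [-4, 12]].
det(H) = 80, tr(H) = 20.
det(H) > 0 and tr(H) > 0, so H is positive definite everywhere: convex.

convex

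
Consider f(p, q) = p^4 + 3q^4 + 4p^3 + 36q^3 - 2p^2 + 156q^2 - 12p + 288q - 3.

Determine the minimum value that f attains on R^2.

f(p,q) separates as A(p) + B(q) − 3, so its minimum is min A + min B − 3.
A'(p) = 4(p - 1)(p + 1)(p + 3) vanishes at p ∈ {-3, -1, 1}; B'(q) = 12(q + 2)(q + 3)(q + 4) vanishes at q ∈ {-4, -3, -2}.
Local minima of A (where A''>0): A(-3)=-9, A(1)=-9. Local minima of B: B(-4)=-192, B(-2)=-192.
So the global minimum of f is A(-3) + B(-4) − 3 = -9 − 192 − 3 = -204, attained at (-3, -4).

-204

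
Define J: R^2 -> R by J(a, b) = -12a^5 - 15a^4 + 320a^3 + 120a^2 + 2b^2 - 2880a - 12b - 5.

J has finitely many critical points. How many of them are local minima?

2

J separates as a function of a plus a function of b, so ∇J=0 decouples.
∂J/∂a = -60(a - 3)(a - 2)(a + 2)(a + 4) = 0 at a ∈ {-4, -2, 2, 3}; ∂J/∂b = 4(b - 3) = 0 at b ∈ {3}.
The Hessian is diagonal: diag(J_aa, J_bb). Second derivatives: J_aa(-4)=5040, J_aa(-2)=-2400, J_aa(2)=1440, J_aa(3)=-2100; J_bb(3)=4.
Local minima occur where both diagonal entries positive: (-4, 3), (2, 3). Count: 2.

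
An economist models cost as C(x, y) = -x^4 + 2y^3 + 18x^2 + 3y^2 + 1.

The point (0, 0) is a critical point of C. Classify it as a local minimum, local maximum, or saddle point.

The mixed partial ∂²C/∂x∂y is 0, so the Hessian at any point is diag(C_xx, C_yy) = diag(12(-x^2 + 3), 6(2y + 1)).
At (0, 0): H = diag(36, 6).
Both eigenvalues are positive, so H is positive definite: a local minimum.

local minimum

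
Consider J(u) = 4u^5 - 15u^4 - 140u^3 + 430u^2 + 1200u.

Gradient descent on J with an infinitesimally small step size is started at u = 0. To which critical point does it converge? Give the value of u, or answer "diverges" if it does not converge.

J'(u) = 20(u - 5)(u - 3)(u + 1)(u + 4), so J'(0) = 1200.
Gradient descent moves in the -J' direction, i.e. u is decreasing.
The nearest critical point in that direction is u = -1, where J'' = 1440 > 0 (a local minimum). The iterate converges there.

-1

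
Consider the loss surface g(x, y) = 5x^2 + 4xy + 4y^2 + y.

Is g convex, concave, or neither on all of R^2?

convex

g is quadratic, so its Hessian is the constant matrix H = [[10, 4], [4, 8]].
det(H) = 64, tr(H) = 18.
det(H) > 0 and tr(H) > 0, so H is positive definite everywhere: convex.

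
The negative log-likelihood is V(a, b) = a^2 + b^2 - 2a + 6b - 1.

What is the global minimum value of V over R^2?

V(a,b) separates as P(a) + Q(b) − 1, so its minimum is min P + min Q − 1.
P'(a) = 2a - 2 vanishes at a ∈ {1}; Q'(b) = 2b + 6 vanishes at b ∈ {-3}.
Local minima of P (where P''>0): P(1)=-1. Local minima of Q: Q(-3)=-9.
So the global minimum of V is P(1) + Q(-3) − 1 = -1 − 9 − 1 = -11, attained at (1, -3).

-11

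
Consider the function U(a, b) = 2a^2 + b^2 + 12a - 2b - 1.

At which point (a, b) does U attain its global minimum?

(-3, 1)

U(a,b) separates as P(a) + Q(b) − 1, so its minimum is min P + min Q − 1.
P'(a) = 4a + 12 vanishes at a ∈ {-3}; Q'(b) = 2b - 2 vanishes at b ∈ {1}.
Local minima of P (where P''>0): P(-3)=-18. Local minima of Q: Q(1)=-1.
So the global minimum of U is P(-3) + Q(1) − 1 = -18 − 1 − 1 = -20, attained at (-3, 1).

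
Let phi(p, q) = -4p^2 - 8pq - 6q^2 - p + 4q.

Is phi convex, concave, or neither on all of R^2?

concave

phi is quadratic, so its Hessian is the constant matrix H = [[-8, -8], [-8, -12]].
det(H) = 32, tr(H) = -20.
det(H) > 0 and tr(H) < 0, so H is negative definite everywhere: concave.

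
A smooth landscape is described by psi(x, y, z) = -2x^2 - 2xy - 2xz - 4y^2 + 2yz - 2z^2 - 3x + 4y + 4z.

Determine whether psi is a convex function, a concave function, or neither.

concave

psi is quadratic, so its Hessian is the constant matrix H = [[-4, -2, -2], [-2, -8, 2], [-2, 2, -4]].
Leading principal minors: -4, 28, -48.
Signs alternate −, +, − ⇒ H ≺ 0 ⇒ concave.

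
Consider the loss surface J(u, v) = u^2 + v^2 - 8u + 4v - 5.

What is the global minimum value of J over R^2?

-25

J(u,v) separates as P(u) + Q(v) − 5, so its minimum is min P + min Q − 5.
P'(u) = 2u - 8 vanishes at u ∈ {4}; Q'(v) = 2v + 4 vanishes at v ∈ {-2}.
Local minima of P (where P''>0): P(4)=-16. Local minima of Q: Q(-2)=-4.
So the global minimum of J is P(4) + Q(-2) − 5 = -16 − 4 − 5 = -25, attained at (4, -2).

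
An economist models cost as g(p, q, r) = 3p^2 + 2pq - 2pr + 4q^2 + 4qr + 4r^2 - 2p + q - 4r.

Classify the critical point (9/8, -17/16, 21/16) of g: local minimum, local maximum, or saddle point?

The Hessian is constant: H = [[6, 2, -2], [2, 8, 4], [-2, 4, 8]].
Leading principal minors: Δ₁ = 6, Δ₂ = 44, Δ₃ = 192.
All leading minors are positive, so H is positive definite: a local minimum.

local minimum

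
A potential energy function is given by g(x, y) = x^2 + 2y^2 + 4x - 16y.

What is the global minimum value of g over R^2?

-36

g(x,y) separates as P(x) + Q(y), so its minimum is min P + min Q.
P'(x) = 2x + 4 vanishes at x ∈ {-2}; Q'(y) = 4y - 16 vanishes at y ∈ {4}.
Local minima of P (where P''>0): P(-2)=-4. Local minima of Q: Q(4)=-32.
So the global minimum of g is P(-2) + Q(4) = -4 − 32 = -36, attained at (-2, 4).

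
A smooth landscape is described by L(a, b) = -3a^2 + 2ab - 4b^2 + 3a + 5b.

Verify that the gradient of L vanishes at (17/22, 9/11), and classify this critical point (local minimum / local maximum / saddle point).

∇L = (-6a + 2b + 3, 2a - 8b + 5); substituting (17/22, 9/11) gives ∇L = (0, 0), so (17/22, 9/11) is indeed a critical point.
The Hessian of L is constant: H = [[-6, 2], [2, -8]].
det(H) = (-6)·(-8) − 2² = 44.
det(H) > 0 and tr(H) = -14 < 0, so H is negative definite and the point is a local maximum.

local maximum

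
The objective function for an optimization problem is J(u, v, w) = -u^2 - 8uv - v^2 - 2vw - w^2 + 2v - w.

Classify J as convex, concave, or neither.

neither

J is quadratic, so its Hessian is the constant matrix H = [[-2, -8, 0], [-8, -2, -2], [0, -2, -2]].
Leading principal minors: -2, -60, 128.
Neither pattern holds ⇒ H is indefinite ⇒ neither convex nor concave.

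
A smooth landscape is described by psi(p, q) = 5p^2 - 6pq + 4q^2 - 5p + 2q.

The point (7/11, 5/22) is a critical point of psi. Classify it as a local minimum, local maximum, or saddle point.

local minimum

The Hessian of psi is constant: H = [[10, -6], [-6, 8]].
det(H) = 10·8 − (-6)² = 44.
det(H) > 0 and tr(H) = 18 > 0, so H is positive definite and the point is a local minimum.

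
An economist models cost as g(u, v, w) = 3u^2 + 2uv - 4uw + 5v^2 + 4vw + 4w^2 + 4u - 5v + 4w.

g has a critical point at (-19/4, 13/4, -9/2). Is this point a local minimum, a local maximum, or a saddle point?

local minimum

The Hessian is constant: H = [[6, 2, -4], [2, 10, 4], [-4, 4, 8]].
Leading principal minors: Δ₁ = 6, Δ₂ = 56, Δ₃ = 128.
All leading minors are positive, so H is positive definite: a local minimum.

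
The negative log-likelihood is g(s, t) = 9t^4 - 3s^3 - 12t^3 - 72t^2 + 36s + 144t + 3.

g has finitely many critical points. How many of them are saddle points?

g separates as a function of s plus a function of t, so ∇g=0 decouples.
∂g/∂s = -9(s - 2)(s + 2) = 0 at s ∈ {-2, 2}; ∂g/∂t = 36(t - 2)(t - 1)(t + 2) = 0 at t ∈ {-2, 1, 2}.
The Hessian is diagonal: diag(g_ss, g_tt). Second derivatives: g_ss(-2)=36, g_ss(2)=-36; g_tt(-2)=432, g_tt(1)=-108, g_tt(2)=144.
Saddle points occur where the two diagonal entries have opposite signs: (-2, 1), (2, -2), (2, 2). Count: 3.

3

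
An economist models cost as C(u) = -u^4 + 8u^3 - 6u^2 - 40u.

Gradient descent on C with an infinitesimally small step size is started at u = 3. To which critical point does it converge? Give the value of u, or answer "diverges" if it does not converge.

C'(u) = -4(u - 5)(u - 2)(u + 1), so C'(3) = 32.
Gradient descent moves in the -C' direction, i.e. u is decreasing.
The nearest critical point in that direction is u = 2, where C'' = 36 > 0 (a local minimum). The iterate converges there.

2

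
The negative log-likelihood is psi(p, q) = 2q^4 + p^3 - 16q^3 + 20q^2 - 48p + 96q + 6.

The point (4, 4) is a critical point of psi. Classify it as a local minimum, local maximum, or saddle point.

The mixed partial ∂²psi/∂p∂q is 0, so the Hessian at any point is diag(psi_pp, psi_qq) = diag(6p, 8(3q^2 - 12q + 5)).
At (4, 4): H = diag(24, 40).
Both eigenvalues are positive, so H is positive definite: a local minimum.

local minimum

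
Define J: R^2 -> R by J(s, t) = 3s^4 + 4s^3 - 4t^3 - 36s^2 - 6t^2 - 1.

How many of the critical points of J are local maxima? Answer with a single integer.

1

J separates as a function of s plus a function of t, so ∇J=0 decouples.
∂J/∂s = 12s(s - 2)(s + 3) = 0 at s ∈ {-3, 0, 2}; ∂J/∂t = -12t(t + 1) = 0 at t ∈ {-1, 0}.
The Hessian is diagonal: diag(J_ss, J_tt). Second derivatives: J_ss(-3)=180, J_ss(0)=-72, J_ss(2)=120; J_tt(-1)=12, J_tt(0)=-12.
Local maxima occur where both diagonal entries negative: (0, 0). Count: 1.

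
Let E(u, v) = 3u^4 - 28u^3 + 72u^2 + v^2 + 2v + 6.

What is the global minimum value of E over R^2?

E(u,v) separates as P(u) + Q(v) + 6, so its minimum is min P + min Q + 6.
P'(u) = 12u(u - 4)(u - 3) vanishes at u ∈ {0, 3, 4}; Q'(v) = 2v + 2 vanishes at v ∈ {-1}.
Local minima of P (where P''>0): P(0)=0, P(4)=128. Local minima of Q: Q(-1)=-1.
So the global minimum of E is P(0) + Q(-1) + 6 = 0 − 1 + 6 = 5, attained at (0, -1).

5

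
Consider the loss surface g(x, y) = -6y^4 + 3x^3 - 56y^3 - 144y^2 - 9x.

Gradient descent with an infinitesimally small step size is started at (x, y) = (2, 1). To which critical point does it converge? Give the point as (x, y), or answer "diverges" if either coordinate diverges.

g is separable, so gradient descent decouples: x follows -∂g/∂x, y follows -∂g/∂y.
∂g/∂x = 9(x - 1)(x + 1); at x=2 this is 27, so x decreases.
∂g/∂y = -24y(y + 3)(y + 4); at y=1 this is -480, so y increases.
The y-coordinate has no critical point in that direction and runs off to infinity.

diverges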